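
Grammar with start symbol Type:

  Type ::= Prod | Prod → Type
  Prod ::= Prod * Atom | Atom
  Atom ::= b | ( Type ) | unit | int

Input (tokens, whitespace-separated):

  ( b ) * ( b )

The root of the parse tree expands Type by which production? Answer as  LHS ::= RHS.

Type ::= Prod

[Type [Prod [Prod [Atom ( [Type [Prod [Atom b]]] )]] * [Atom ( [Type [Prod [Atom b]]] )]]]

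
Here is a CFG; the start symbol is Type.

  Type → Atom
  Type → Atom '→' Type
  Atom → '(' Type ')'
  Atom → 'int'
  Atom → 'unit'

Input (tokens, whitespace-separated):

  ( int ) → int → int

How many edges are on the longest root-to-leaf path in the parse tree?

4

[Type [Atom ( [Type [Atom int]] )] → [Type [Atom int] → [Type [Atom int]]]]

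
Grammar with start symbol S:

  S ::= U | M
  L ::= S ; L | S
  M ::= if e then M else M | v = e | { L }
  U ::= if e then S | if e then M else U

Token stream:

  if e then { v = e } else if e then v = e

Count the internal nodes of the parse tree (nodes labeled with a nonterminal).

9

[S [U if e then [M { [L [S [M v = e]]] }] else [U if e then [S [M v = e]]]]]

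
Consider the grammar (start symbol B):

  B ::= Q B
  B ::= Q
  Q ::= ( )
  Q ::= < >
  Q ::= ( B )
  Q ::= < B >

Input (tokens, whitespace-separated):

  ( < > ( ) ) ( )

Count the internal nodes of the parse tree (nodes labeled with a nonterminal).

8

[B [Q ( [B [Q < >] [B [Q ( )]]] )] [B [Q ( )]]]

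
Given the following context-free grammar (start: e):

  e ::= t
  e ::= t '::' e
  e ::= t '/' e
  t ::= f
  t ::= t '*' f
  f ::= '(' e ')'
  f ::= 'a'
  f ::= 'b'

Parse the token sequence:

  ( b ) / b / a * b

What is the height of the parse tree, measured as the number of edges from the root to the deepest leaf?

[e [t [f ( [e [t [f b]]] )]] / [e [t [f b]] / [e [t [t [f a]] * [f b]]]]]

6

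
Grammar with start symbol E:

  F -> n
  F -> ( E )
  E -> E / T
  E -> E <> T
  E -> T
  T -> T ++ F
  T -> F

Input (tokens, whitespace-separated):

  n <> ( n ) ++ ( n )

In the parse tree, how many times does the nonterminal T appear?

[E [E [T [F n]]] <> [T [T [F ( [E [T [F n]]] )]] ++ [F ( [E [T [F n]]] )]]]

5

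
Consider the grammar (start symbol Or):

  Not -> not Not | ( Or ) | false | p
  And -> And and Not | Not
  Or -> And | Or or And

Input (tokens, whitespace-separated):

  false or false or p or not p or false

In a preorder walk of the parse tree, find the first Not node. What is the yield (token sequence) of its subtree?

false

[Or [Or [Or [Or [Or [And [Not false]]] or [And [Not false]]] or [And [Not p]]] or [And [Not not [Not p]]]] or [And [Not false]]]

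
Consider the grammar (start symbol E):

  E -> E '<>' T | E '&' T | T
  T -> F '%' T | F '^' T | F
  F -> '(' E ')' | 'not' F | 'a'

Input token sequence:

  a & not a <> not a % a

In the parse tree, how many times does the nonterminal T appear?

4

[E [E [E [T [F a]]] & [T [F not [F a]]]] <> [T [F not [F a]] % [T [F a]]]]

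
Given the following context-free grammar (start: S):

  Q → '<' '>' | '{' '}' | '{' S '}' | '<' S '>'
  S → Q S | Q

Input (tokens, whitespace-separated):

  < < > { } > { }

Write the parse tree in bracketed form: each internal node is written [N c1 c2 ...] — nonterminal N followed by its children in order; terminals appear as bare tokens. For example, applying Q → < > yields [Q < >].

[S [Q < [S [Q < >] [S [Q { }]]] >] [S [Q { }]]]

S
Q S
< S > S
< Q S > S
< < > S > S
< < > Q > S
< < > { } > S
< < > { } > Q
< < > { } > { }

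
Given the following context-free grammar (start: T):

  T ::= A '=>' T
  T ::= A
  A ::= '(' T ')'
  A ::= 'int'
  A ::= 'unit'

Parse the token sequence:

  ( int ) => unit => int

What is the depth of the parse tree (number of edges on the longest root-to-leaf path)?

[T [A ( [T [A int]] )] => [T [A unit] => [T [A int]]]]

4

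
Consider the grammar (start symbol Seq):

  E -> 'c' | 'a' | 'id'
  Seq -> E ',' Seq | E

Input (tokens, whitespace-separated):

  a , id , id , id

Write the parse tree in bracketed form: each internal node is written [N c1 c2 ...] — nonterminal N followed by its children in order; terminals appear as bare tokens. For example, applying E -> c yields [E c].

[Seq [E a] , [Seq [E id] , [Seq [E id] , [Seq [E id]]]]]

Seq
E , Seq
a , Seq
a , E , Seq
a , id , Seq
a , id , E , Seq
a , id , id , Seq
a , id , id , E
a , id , id , id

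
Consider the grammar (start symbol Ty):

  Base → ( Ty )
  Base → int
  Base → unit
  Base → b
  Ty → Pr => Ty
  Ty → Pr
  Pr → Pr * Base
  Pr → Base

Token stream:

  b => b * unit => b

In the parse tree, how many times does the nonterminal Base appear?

4

[Ty [Pr [Base b]] => [Ty [Pr [Pr [Base b]] * [Base unit]] => [Ty [Pr [Base b]]]]]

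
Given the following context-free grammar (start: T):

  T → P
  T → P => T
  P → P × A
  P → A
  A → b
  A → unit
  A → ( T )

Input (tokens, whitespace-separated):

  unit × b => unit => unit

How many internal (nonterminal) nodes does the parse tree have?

11

[T [P [P [A unit]] × [A b]] => [T [P [A unit]] => [T [P [A unit]]]]]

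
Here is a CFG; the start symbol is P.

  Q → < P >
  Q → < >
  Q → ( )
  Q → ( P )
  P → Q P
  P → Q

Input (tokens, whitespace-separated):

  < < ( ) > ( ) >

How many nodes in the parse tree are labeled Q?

4

[P [Q < [P [Q < [P [Q ( )]] >] [P [Q ( )]]] >]]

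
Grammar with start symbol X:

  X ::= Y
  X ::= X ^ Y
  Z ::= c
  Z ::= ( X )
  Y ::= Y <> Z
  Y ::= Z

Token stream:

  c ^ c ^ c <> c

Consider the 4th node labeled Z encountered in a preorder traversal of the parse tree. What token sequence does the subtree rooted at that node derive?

c

[X [X [X [Y [Z c]]] ^ [Y [Z c]]] ^ [Y [Y [Z c]] <> [Z c]]]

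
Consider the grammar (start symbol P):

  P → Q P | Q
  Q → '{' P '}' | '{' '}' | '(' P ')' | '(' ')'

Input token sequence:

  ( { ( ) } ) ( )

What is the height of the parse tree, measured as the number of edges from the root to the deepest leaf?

[P [Q ( [P [Q { [P [Q ( )]] }]] )] [P [Q ( )]]]

6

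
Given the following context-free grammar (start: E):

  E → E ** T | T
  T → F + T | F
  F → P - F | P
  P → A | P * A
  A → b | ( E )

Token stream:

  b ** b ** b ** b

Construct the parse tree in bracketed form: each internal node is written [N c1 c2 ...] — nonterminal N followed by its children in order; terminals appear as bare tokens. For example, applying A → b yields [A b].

E
E ** T
E ** T ** T
E ** T ** T ** T
T ** T ** T ** T
F ** T ** T ** T
P ** T ** T ** T
A ** T ** T ** T
b ** T ** T ** T
b ** F ** T ** T
b ** P ** T ** T
b ** A ** T ** T
b ** b ** T ** T
b ** b ** F ** T
b ** b ** P ** T
b ** b ** A ** T
b ** b ** b ** T
b ** b ** b ** F
b ** b ** b ** P
b ** b ** b ** A
b ** b ** b ** b

[E [E [E [E [T [F [P [A b]]]]] ** [T [F [P [A b]]]]] ** [T [F [P [A b]]]]] ** [T [F [P [A b]]]]]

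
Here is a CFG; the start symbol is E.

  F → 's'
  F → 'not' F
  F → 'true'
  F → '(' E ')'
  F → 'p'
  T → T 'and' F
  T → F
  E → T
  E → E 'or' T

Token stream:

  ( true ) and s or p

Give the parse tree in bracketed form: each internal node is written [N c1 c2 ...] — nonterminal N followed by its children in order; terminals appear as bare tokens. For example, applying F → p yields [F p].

[E [E [T [T [F ( [E [T [F true]]] )]] and [F s]]] or [T [F p]]]

E
E or T
T or T
T and F or T
F and F or T
( E ) and F or T
( T ) and F or T
( F ) and F or T
( true ) and F or T
( true ) and s or T
( true ) and s or F
( true ) and s or p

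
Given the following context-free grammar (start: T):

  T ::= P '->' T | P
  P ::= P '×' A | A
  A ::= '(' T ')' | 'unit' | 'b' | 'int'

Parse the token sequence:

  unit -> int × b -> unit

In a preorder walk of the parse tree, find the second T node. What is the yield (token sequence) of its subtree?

int × b -> unit

[T [P [A unit]] -> [T [P [P [A int]] × [A b]] -> [T [P [A unit]]]]]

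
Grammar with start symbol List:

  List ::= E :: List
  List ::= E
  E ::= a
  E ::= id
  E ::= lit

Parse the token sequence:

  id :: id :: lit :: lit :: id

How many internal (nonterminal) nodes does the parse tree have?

[List [E id] :: [List [E id] :: [List [E lit] :: [List [E lit] :: [List [E id]]]]]]

10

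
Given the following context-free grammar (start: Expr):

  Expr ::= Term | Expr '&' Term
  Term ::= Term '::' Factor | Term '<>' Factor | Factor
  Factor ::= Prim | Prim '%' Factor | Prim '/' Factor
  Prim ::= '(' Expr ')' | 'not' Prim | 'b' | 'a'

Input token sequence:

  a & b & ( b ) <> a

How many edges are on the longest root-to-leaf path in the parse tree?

9

[Expr [Expr [Expr [Term [Factor [Prim a]]]] & [Term [Factor [Prim b]]]] & [Term [Term [Factor [Prim ( [Expr [Term [Factor [Prim b]]]] )]]] <> [Factor [Prim a]]]]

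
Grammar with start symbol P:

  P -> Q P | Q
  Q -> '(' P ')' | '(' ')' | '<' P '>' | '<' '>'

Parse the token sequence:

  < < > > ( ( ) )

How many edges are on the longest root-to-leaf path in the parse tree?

[P [Q < [P [Q < >]] >] [P [Q ( [P [Q ( )]] )]]]

5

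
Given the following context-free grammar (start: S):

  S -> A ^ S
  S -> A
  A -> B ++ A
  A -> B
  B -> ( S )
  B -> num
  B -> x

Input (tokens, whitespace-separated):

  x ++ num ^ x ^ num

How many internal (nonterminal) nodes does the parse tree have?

11

[S [A [B x] ++ [A [B num]]] ^ [S [A [B x]] ^ [S [A [B num]]]]]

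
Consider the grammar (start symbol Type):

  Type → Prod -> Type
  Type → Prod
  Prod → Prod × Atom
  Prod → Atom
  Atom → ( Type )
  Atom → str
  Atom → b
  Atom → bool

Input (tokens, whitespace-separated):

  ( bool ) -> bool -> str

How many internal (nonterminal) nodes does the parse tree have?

12

[Type [Prod [Atom ( [Type [Prod [Atom bool]]] )]] -> [Type [Prod [Atom bool]] -> [Type [Prod [Atom str]]]]]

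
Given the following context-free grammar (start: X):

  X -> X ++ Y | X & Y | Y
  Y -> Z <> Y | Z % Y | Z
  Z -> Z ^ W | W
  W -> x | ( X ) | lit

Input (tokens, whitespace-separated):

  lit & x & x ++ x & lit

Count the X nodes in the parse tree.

5

[X [X [X [X [X [Y [Z [W lit]]]] & [Y [Z [W x]]]] & [Y [Z [W x]]]] ++ [Y [Z [W x]]]] & [Y [Z [W lit]]]]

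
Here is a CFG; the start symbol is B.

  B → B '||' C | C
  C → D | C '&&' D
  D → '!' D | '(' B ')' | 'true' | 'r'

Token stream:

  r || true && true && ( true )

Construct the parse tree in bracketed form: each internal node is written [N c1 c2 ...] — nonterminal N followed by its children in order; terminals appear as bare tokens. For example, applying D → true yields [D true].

[B [B [C [D r]]] || [C [C [C [D true]] && [D true]] && [D ( [B [C [D true]]] )]]]

B
B || C
C || C
D || C
r || C
r || C && D
r || C && D && D
r || D && D && D
r || true && D && D
r || true && true && D
r || true && true && ( B )
r || true && true && ( C )
r || true && true && ( D )
r || true && true && ( true )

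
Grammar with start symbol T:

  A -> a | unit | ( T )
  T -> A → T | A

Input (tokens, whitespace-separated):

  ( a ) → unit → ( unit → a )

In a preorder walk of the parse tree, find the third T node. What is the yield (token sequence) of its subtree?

unit → ( unit → a )

[T [A ( [T [A a]] )] → [T [A unit] → [T [A ( [T [A unit] → [T [A a]]] )]]]]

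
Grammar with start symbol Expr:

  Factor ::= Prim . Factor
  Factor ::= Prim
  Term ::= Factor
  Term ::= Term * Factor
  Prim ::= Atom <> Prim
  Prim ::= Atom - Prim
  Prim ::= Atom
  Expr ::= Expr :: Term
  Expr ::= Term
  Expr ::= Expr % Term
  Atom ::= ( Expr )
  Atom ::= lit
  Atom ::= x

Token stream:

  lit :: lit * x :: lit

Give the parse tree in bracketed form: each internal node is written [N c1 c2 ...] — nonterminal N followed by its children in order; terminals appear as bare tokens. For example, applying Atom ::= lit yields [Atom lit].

Expr
Expr :: Term
Expr :: Term :: Term
Term :: Term :: Term
Factor :: Term :: Term
Prim :: Term :: Term
Atom :: Term :: Term
lit :: Term :: Term
lit :: Term * Factor :: Term
lit :: Factor * Factor :: Term
lit :: Prim * Factor :: Term
lit :: Atom * Factor :: Term
lit :: lit * Factor :: Term
lit :: lit * Prim :: Term
lit :: lit * Atom :: Term
lit :: lit * x :: Term
lit :: lit * x :: Factor
lit :: lit * x :: Prim
lit :: lit * x :: Atom
lit :: lit * x :: lit

[Expr [Expr [Expr [Term [Factor [Prim [Atom lit]]]]] :: [Term [Term [Factor [Prim [Atom lit]]]] * [Factor [Prim [Atom x]]]]] :: [Term [Factor [Prim [Atom lit]]]]]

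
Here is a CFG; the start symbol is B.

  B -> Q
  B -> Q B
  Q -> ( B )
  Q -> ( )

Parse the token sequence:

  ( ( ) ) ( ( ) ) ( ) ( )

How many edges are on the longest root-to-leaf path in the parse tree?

5

[B [Q ( [B [Q ( )]] )] [B [Q ( [B [Q ( )]] )] [B [Q ( )] [B [Q ( )]]]]]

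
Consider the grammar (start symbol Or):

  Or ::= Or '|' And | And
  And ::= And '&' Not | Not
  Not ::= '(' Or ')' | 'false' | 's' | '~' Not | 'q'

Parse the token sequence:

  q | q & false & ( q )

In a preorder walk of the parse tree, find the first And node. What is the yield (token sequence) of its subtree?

q

[Or [Or [And [Not q]]] | [And [And [And [Not q]] & [Not false]] & [Not ( [Or [And [Not q]]] )]]]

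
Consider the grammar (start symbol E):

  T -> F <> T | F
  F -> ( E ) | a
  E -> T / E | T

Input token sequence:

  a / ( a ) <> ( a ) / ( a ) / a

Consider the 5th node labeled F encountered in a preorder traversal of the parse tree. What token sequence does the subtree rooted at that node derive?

[E [T [F a]] / [E [T [F ( [E [T [F a]]] )] <> [T [F ( [E [T [F a]]] )]]] / [E [T [F ( [E [T [F a]]] )]] / [E [T [F a]]]]]]

a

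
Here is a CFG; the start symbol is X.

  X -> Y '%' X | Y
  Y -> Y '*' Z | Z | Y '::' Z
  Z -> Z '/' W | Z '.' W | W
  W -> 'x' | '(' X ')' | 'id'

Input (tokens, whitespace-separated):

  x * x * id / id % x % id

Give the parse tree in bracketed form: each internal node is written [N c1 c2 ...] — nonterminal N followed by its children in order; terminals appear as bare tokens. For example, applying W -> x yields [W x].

[X [Y [Y [Y [Z [W x]]] * [Z [W x]]] * [Z [Z [W id]] / [W id]]] % [X [Y [Z [W x]]] % [X [Y [Z [W id]]]]]]

X
Y % X
Y * Z % X
Y * Z * Z % X
Z * Z * Z % X
W * Z * Z % X
x * Z * Z % X
x * W * Z % X
x * x * Z % X
x * x * Z / W % X
x * x * W / W % X
x * x * id / W % X
x * x * id / id % X
x * x * id / id % Y % X
x * x * id / id % Z % X
x * x * id / id % W % X
x * x * id / id % x % X
x * x * id / id % x % Y
x * x * id / id % x % Z
x * x * id / id % x % W
x * x * id / id % x % id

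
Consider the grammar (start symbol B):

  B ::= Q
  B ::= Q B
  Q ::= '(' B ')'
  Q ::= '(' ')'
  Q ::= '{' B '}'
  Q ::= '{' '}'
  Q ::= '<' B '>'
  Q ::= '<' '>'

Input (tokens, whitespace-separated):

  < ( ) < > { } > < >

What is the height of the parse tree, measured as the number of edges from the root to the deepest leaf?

6

[B [Q < [B [Q ( )] [B [Q < >] [B [Q { }]]]] >] [B [Q < >]]]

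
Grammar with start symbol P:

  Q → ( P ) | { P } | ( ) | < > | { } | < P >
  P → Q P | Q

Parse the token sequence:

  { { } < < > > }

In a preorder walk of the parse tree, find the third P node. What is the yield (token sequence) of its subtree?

< < > >

[P [Q { [P [Q { }] [P [Q < [P [Q < >]] >]]] }]]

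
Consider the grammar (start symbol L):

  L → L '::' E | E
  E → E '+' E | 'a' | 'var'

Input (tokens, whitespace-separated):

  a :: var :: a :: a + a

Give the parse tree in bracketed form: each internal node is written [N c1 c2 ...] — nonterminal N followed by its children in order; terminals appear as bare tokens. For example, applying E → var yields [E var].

L
L :: E
L :: E :: E
L :: E :: E :: E
E :: E :: E :: E
a :: E :: E :: E
a :: var :: E :: E
a :: var :: a :: E
a :: var :: a :: E + E
a :: var :: a :: a + E
a :: var :: a :: a + a

[L [L [L [L [E a]] :: [E var]] :: [E a]] :: [E [E a] + [E a]]]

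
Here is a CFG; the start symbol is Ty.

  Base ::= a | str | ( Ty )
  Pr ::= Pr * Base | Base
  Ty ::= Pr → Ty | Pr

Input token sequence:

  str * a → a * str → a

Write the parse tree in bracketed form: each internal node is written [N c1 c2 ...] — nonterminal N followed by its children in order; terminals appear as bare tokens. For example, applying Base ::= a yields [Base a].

[Ty [Pr [Pr [Base str]] * [Base a]] → [Ty [Pr [Pr [Base a]] * [Base str]] → [Ty [Pr [Base a]]]]]

Ty
Pr → Ty
Pr * Base → Ty
Base * Base → Ty
str * Base → Ty
str * a → Ty
str * a → Pr → Ty
str * a → Pr * Base → Ty
str * a → Base * Base → Ty
str * a → a * Base → Ty
str * a → a * str → Ty
str * a → a * str → Pr
str * a → a * str → Base
str * a → a * str → a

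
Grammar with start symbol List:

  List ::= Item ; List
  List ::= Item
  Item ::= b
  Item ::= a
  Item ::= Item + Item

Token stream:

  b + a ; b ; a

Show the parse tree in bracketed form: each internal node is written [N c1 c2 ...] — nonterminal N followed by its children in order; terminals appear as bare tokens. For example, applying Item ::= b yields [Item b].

List
Item ; List
Item + Item ; List
b + Item ; List
b + a ; List
b + a ; Item ; List
b + a ; b ; List
b + a ; b ; Item
b + a ; b ; a

[List [Item [Item b] + [Item a]] ; [List [Item b] ; [List [Item a]]]]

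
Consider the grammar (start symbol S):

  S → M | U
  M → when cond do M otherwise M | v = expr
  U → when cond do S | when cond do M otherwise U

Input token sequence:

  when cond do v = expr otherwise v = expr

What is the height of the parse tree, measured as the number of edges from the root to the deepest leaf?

3

[S [M when cond do [M v = expr] otherwise [M v = expr]]]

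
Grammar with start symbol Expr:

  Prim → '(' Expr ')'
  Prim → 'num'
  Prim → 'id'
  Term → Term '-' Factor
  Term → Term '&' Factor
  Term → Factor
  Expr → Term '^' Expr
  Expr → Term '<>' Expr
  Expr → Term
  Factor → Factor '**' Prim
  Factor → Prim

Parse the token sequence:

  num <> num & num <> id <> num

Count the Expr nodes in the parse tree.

4

[Expr [Term [Factor [Prim num]]] <> [Expr [Term [Term [Factor [Prim num]]] & [Factor [Prim num]]] <> [Expr [Term [Factor [Prim id]]] <> [Expr [Term [Factor [Prim num]]]]]]]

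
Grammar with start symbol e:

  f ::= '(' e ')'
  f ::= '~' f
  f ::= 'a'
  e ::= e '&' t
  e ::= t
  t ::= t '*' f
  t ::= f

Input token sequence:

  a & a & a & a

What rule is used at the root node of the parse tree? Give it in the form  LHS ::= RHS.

[e [e [e [e [t [f a]]] & [t [f a]]] & [t [f a]]] & [t [f a]]]

e ::= e '&' t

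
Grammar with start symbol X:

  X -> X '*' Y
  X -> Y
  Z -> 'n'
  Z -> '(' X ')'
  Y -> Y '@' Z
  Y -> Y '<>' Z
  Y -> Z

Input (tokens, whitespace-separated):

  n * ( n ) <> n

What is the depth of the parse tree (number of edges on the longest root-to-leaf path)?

[X [X [Y [Z n]]] * [Y [Y [Z ( [X [Y [Z n]]] )]] <> [Z n]]]

7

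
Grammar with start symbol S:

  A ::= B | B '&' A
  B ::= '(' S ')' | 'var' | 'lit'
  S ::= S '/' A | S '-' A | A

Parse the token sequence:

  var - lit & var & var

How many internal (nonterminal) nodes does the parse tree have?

[S [S [A [B var]]] - [A [B lit] & [A [B var] & [A [B var]]]]]

10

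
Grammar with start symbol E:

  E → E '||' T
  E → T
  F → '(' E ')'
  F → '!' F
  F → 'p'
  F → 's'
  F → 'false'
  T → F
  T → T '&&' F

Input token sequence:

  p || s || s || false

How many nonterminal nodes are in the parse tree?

[E [E [E [E [T [F p]]] || [T [F s]]] || [T [F s]]] || [T [F false]]]

12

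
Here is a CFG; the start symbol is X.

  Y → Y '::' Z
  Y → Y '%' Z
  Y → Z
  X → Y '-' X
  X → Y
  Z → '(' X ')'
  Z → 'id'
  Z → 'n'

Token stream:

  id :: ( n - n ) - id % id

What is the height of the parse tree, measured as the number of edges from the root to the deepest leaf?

7

[X [Y [Y [Z id]] :: [Z ( [X [Y [Z n]] - [X [Y [Z n]]]] )]] - [X [Y [Y [Z id]] % [Z id]]]]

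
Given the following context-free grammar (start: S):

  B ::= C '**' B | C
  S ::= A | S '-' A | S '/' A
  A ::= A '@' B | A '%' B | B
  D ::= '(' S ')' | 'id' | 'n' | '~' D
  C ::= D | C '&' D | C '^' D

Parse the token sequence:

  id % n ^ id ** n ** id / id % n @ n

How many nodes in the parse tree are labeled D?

8

[S [S [A [A [B [C [D id]]]] % [B [C [C [D n]] ^ [D id]] ** [B [C [D n]] ** [B [C [D id]]]]]]] / [A [A [A [B [C [D id]]]] % [B [C [D n]]]] @ [B [C [D n]]]]]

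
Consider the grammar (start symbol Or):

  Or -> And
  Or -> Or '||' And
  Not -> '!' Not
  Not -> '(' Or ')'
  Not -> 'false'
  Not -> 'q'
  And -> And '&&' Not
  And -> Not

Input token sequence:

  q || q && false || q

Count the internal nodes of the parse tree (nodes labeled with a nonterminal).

[Or [Or [Or [And [Not q]]] || [And [And [Not q]] && [Not false]]] || [And [Not q]]]

11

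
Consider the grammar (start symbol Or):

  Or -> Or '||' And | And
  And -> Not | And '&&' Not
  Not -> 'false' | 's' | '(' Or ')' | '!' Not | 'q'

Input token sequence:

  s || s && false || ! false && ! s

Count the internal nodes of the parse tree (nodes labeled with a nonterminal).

[Or [Or [Or [And [Not s]]] || [And [And [Not s]] && [Not false]]] || [And [And [Not ! [Not false]]] && [Not ! [Not s]]]]

15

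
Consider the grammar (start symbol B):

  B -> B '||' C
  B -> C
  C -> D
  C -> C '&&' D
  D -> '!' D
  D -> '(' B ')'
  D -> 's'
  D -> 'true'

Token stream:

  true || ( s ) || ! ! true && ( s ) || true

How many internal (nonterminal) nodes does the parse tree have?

[B [B [B [B [C [D true]]] || [C [D ( [B [C [D s]]] )]]] || [C [C [D ! [D ! [D true]]]] && [D ( [B [C [D s]]] )]]] || [C [D true]]]

22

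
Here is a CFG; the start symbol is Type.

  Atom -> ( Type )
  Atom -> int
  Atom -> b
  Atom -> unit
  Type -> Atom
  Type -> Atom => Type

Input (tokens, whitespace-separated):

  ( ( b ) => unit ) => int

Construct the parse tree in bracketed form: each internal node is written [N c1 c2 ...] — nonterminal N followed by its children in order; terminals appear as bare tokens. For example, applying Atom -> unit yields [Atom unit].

[Type [Atom ( [Type [Atom ( [Type [Atom b]] )] => [Type [Atom unit]]] )] => [Type [Atom int]]]

Type
Atom => Type
( Type ) => Type
( Atom => Type ) => Type
( ( Type ) => Type ) => Type
( ( Atom ) => Type ) => Type
( ( b ) => Type ) => Type
( ( b ) => Atom ) => Type
( ( b ) => unit ) => Type
( ( b ) => unit ) => Atom
( ( b ) => unit ) => int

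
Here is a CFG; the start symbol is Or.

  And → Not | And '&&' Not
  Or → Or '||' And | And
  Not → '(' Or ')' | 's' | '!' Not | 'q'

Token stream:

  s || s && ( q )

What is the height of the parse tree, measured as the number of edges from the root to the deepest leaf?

[Or [Or [And [Not s]]] || [And [And [Not s]] && [Not ( [Or [And [Not q]]] )]]]

6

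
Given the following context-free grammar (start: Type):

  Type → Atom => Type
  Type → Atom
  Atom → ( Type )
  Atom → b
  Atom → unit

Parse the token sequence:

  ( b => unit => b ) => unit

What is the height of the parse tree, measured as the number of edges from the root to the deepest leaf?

[Type [Atom ( [Type [Atom b] => [Type [Atom unit] => [Type [Atom b]]]] )] => [Type [Atom unit]]]

6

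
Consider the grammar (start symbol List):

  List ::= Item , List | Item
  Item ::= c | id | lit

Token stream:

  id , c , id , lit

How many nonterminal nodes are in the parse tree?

[List [Item id] , [List [Item c] , [List [Item id] , [List [Item lit]]]]]

8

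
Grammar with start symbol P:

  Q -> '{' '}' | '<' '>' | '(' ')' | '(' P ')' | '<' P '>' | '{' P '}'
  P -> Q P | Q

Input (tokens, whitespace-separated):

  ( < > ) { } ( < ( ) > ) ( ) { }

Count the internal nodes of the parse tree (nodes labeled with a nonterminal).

16

[P [Q ( [P [Q < >]] )] [P [Q { }] [P [Q ( [P [Q < [P [Q ( )]] >]] )] [P [Q ( )] [P [Q { }]]]]]]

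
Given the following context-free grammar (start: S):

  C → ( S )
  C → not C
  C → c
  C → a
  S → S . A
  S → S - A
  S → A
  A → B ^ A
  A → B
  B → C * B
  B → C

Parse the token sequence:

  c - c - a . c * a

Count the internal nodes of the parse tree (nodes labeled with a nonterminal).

18

[S [S [S [S [A [B [C c]]]] - [A [B [C c]]]] - [A [B [C a]]]] . [A [B [C c] * [B [C a]]]]]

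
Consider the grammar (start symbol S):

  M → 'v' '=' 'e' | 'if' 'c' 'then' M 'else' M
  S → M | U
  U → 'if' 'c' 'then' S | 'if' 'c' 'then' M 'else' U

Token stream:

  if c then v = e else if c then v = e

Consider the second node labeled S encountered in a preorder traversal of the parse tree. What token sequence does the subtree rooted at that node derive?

[S [U if c then [M v = e] else [U if c then [S [M v = e]]]]]

v = e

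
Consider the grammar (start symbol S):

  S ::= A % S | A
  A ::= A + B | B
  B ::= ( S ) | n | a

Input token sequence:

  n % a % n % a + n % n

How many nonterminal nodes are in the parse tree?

[S [A [B n]] % [S [A [B a]] % [S [A [B n]] % [S [A [A [B a]] + [B n]] % [S [A [B n]]]]]]]

17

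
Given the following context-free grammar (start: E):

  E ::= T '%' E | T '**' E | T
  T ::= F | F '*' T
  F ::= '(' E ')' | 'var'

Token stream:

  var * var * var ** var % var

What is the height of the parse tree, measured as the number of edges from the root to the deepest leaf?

[E [T [F var] * [T [F var] * [T [F var]]]] ** [E [T [F var]] % [E [T [F var]]]]]

5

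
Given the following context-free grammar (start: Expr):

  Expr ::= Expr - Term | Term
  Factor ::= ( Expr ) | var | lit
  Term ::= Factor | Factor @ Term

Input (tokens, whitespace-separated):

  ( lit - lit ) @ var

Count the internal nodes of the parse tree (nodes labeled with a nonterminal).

[Expr [Term [Factor ( [Expr [Expr [Term [Factor lit]]] - [Term [Factor lit]]] )] @ [Term [Factor var]]]]

11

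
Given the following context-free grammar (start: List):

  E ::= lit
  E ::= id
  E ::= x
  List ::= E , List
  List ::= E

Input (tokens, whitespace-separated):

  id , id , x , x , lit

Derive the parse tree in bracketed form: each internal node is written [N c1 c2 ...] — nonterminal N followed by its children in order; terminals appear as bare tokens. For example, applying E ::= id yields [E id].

List
E , List
id , List
id , E , List
id , id , List
id , id , E , List
id , id , x , List
id , id , x , E , List
id , id , x , x , List
id , id , x , x , E
id , id , x , x , lit

[List [E id] , [List [E id] , [List [E x] , [List [E x] , [List [E lit]]]]]]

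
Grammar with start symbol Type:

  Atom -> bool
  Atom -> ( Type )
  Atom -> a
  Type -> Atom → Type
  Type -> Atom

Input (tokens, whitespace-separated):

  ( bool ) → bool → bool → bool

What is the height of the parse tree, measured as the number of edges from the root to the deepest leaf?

5

[Type [Atom ( [Type [Atom bool]] )] → [Type [Atom bool] → [Type [Atom bool] → [Type [Atom bool]]]]]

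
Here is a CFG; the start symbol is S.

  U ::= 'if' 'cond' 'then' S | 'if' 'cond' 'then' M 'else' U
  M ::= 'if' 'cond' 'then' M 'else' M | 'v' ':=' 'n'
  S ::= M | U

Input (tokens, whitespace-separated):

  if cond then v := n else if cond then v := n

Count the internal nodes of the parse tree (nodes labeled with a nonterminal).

[S [U if cond then [M v := n] else [U if cond then [S [M v := n]]]]]

6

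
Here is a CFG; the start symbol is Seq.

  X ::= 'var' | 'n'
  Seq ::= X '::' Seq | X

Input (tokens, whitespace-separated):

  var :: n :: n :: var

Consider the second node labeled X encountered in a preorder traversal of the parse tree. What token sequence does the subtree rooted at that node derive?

[Seq [X var] :: [Seq [X n] :: [Seq [X n] :: [Seq [X var]]]]]

n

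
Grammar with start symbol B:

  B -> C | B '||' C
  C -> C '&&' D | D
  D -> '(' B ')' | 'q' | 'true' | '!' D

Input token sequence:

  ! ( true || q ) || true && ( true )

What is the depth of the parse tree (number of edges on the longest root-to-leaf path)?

[B [B [C [D ! [D ( [B [B [C [D true]]] || [C [D q]]] )]]]] || [C [C [D true]] && [D ( [B [C [D true]]] )]]]

9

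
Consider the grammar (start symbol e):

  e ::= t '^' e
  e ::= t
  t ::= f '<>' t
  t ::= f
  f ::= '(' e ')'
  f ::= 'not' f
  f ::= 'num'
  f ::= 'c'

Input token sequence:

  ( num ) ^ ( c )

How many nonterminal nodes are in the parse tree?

12

[e [t [f ( [e [t [f num]]] )]] ^ [e [t [f ( [e [t [f c]]] )]]]]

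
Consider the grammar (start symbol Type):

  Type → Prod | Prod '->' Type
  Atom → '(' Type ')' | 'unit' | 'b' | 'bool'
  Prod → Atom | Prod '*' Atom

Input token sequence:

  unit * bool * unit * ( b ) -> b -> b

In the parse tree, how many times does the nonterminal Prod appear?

[Type [Prod [Prod [Prod [Prod [Atom unit]] * [Atom bool]] * [Atom unit]] * [Atom ( [Type [Prod [Atom b]]] )]] -> [Type [Prod [Atom b]] -> [Type [Prod [Atom b]]]]]

7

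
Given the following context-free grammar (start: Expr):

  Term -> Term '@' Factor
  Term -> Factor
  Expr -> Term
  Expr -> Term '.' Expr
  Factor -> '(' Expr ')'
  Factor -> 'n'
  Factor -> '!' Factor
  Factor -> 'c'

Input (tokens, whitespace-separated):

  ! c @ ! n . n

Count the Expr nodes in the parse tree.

[Expr [Term [Term [Factor ! [Factor c]]] @ [Factor ! [Factor n]]] . [Expr [Term [Factor n]]]]

2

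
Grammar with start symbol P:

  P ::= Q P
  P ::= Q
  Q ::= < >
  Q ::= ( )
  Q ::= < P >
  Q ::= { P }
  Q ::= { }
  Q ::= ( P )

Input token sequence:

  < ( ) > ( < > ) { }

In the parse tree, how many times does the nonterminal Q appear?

[P [Q < [P [Q ( )]] >] [P [Q ( [P [Q < >]] )] [P [Q { }]]]]

5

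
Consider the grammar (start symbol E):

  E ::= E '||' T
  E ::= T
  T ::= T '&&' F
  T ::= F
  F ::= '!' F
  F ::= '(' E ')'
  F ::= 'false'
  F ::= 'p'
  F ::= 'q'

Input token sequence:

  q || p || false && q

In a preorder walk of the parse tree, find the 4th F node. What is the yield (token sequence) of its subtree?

q

[E [E [E [T [F q]]] || [T [F p]]] || [T [T [F false]] && [F q]]]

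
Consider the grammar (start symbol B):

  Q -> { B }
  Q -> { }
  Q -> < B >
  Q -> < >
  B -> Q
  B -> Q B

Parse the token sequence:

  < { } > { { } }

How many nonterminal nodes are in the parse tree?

[B [Q < [B [Q { }]] >] [B [Q { [B [Q { }]] }]]]

8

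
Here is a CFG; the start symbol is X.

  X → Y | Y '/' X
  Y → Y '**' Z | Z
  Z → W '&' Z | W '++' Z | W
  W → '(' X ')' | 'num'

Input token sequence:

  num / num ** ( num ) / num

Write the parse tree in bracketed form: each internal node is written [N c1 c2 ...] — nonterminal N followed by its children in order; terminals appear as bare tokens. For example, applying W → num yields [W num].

X
Y / X
Z / X
W / X
num / X
num / Y / X
num / Y ** Z / X
num / Z ** Z / X
num / W ** Z / X
num / num ** Z / X
num / num ** W / X
num / num ** ( X ) / X
num / num ** ( Y ) / X
num / num ** ( Z ) / X
num / num ** ( W ) / X
num / num ** ( num ) / X
num / num ** ( num ) / Y
num / num ** ( num ) / Z
num / num ** ( num ) / W
num / num ** ( num ) / num

[X [Y [Z [W num]]] / [X [Y [Y [Z [W num]]] ** [Z [W ( [X [Y [Z [W num]]]] )]]] / [X [Y [Z [W num]]]]]]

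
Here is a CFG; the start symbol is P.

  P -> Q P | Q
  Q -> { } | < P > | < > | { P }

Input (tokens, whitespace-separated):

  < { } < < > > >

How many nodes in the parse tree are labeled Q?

[P [Q < [P [Q { }] [P [Q < [P [Q < >]] >]]] >]]

4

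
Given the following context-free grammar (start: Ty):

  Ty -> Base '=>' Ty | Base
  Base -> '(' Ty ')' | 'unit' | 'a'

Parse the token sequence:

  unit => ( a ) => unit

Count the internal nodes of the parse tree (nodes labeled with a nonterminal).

[Ty [Base unit] => [Ty [Base ( [Ty [Base a]] )] => [Ty [Base unit]]]]

8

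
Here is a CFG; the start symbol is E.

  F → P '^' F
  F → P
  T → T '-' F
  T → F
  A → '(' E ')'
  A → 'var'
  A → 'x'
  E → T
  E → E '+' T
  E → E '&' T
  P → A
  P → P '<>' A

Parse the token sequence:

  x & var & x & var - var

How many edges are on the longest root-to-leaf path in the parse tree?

8

[E [E [E [E [T [F [P [A x]]]]] & [T [F [P [A var]]]]] & [T [F [P [A x]]]]] & [T [T [F [P [A var]]]] - [F [P [A var]]]]]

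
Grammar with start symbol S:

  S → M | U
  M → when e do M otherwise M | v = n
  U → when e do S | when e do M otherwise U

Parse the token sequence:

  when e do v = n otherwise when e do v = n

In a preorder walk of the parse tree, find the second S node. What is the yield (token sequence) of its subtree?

[S [U when e do [M v = n] otherwise [U when e do [S [M v = n]]]]]

v = n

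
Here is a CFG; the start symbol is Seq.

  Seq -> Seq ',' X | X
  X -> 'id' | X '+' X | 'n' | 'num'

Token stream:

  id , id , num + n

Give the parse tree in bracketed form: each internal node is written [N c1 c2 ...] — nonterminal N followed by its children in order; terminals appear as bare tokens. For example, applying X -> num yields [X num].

[Seq [Seq [Seq [X id]] , [X id]] , [X [X num] + [X n]]]

Seq
Seq , X
Seq , X , X
X , X , X
id , X , X
id , id , X
id , id , X + X
id , id , num + X
id , id , num + n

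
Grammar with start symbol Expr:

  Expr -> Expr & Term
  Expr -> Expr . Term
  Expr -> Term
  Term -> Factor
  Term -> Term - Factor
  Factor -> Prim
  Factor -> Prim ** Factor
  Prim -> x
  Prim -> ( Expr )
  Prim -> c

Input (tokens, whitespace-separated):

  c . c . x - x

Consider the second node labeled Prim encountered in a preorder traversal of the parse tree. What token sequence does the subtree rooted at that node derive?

c

[Expr [Expr [Expr [Term [Factor [Prim c]]]] . [Term [Factor [Prim c]]]] . [Term [Term [Factor [Prim x]]] - [Factor [Prim x]]]]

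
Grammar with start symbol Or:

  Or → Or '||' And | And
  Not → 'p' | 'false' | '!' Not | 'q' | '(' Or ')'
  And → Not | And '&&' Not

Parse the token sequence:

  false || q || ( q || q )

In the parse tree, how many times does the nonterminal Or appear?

5

[Or [Or [Or [And [Not false]]] || [And [Not q]]] || [And [Not ( [Or [Or [And [Not q]]] || [And [Not q]]] )]]]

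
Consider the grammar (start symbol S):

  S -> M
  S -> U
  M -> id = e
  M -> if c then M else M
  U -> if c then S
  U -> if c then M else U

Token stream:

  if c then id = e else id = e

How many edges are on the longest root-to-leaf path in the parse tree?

3

[S [M if c then [M id = e] else [M id = e]]]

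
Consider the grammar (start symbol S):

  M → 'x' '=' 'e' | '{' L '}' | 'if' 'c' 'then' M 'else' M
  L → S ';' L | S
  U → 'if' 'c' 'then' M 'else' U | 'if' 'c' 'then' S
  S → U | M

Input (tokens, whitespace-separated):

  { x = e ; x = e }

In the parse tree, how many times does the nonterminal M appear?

3

[S [M { [L [S [M x = e]] ; [L [S [M x = e]]]] }]]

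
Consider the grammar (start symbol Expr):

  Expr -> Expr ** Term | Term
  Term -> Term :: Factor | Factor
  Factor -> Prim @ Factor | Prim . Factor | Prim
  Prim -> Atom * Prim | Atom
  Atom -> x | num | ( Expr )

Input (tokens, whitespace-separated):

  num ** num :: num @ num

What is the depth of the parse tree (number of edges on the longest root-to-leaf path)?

6

[Expr [Expr [Term [Factor [Prim [Atom num]]]]] ** [Term [Term [Factor [Prim [Atom num]]]] :: [Factor [Prim [Atom num]] @ [Factor [Prim [Atom num]]]]]]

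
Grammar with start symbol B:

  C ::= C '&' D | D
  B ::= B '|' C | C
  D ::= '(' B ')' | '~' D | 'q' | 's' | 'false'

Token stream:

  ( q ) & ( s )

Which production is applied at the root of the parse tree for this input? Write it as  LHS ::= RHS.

[B [C [C [D ( [B [C [D q]]] )]] & [D ( [B [C [D s]]] )]]]

B ::= C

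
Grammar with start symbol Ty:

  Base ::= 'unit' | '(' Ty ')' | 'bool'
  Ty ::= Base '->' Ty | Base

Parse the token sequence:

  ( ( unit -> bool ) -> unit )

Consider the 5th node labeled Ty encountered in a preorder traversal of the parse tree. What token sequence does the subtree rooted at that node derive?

[Ty [Base ( [Ty [Base ( [Ty [Base unit] -> [Ty [Base bool]]] )] -> [Ty [Base unit]]] )]]

unit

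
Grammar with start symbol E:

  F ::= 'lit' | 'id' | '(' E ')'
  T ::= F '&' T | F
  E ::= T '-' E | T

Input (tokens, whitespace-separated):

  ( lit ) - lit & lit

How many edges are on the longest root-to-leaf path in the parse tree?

[E [T [F ( [E [T [F lit]]] )]] - [E [T [F lit] & [T [F lit]]]]]

6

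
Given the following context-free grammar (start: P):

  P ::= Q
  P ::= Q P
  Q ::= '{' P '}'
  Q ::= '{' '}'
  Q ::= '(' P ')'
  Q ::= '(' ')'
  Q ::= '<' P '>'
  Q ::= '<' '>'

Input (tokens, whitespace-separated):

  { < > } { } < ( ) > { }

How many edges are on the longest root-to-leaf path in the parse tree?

[P [Q { [P [Q < >]] }] [P [Q { }] [P [Q < [P [Q ( )]] >] [P [Q { }]]]]]

6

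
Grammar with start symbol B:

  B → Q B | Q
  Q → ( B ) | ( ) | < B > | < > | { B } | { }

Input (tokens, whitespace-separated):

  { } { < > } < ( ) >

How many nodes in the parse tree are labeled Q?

[B [Q { }] [B [Q { [B [Q < >]] }] [B [Q < [B [Q ( )]] >]]]]

5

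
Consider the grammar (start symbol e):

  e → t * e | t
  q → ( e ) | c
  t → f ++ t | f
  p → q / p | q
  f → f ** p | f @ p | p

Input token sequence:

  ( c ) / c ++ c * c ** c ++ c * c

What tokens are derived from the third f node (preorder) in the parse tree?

c

[e [t [f [p [q ( [e [t [f [p [q c]]]]] )] / [p [q c]]]] ++ [t [f [p [q c]]]]] * [e [t [f [f [p [q c]]] ** [p [q c]]] ++ [t [f [p [q c]]]]] * [e [t [f [p [q c]]]]]]]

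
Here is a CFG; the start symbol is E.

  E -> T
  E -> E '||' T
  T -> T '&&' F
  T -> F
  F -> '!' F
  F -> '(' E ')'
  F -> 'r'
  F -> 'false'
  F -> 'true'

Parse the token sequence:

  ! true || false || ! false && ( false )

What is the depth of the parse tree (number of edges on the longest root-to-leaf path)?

6

[E [E [E [T [F ! [F true]]]] || [T [F false]]] || [T [T [F ! [F false]]] && [F ( [E [T [F false]]] )]]]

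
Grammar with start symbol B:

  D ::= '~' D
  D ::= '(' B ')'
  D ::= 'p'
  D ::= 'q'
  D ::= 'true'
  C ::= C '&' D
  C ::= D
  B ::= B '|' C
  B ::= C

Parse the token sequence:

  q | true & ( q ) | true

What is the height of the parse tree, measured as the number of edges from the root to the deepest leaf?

7

[B [B [B [C [D q]]] | [C [C [D true]] & [D ( [B [C [D q]]] )]]] | [C [D true]]]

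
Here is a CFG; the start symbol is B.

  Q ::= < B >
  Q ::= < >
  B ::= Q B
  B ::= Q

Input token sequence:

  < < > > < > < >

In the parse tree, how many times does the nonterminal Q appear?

4

[B [Q < [B [Q < >]] >] [B [Q < >] [B [Q < >]]]]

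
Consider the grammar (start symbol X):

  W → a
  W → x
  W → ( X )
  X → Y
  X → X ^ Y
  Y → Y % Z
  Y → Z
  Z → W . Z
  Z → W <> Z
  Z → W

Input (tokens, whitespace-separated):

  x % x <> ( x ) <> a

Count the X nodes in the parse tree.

2

[X [Y [Y [Z [W x]]] % [Z [W x] <> [Z [W ( [X [Y [Z [W x]]]] )] <> [Z [W a]]]]]]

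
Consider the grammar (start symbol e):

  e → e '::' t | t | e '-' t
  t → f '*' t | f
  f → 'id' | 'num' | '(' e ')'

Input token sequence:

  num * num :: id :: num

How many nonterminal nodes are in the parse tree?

[e [e [e [t [f num] * [t [f num]]]] :: [t [f id]]] :: [t [f num]]]

11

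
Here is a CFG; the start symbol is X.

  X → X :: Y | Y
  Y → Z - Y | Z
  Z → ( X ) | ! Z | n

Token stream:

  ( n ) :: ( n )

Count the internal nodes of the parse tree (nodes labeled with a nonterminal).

[X [X [Y [Z ( [X [Y [Z n]]] )]]] :: [Y [Z ( [X [Y [Z n]]] )]]]

12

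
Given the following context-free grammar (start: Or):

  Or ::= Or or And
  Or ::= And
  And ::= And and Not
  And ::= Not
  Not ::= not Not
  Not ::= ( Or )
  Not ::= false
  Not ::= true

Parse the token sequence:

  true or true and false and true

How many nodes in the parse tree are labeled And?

4

[Or [Or [And [Not true]]] or [And [And [And [Not true]] and [Not false]] and [Not true]]]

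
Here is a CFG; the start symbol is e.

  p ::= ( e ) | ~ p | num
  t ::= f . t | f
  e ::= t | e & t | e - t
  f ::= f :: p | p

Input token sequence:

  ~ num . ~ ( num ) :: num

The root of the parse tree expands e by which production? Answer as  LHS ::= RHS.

[e [t [f [p ~ [p num]]] . [t [f [f [p ~ [p ( [e [t [f [p num]]]] )]]] :: [p num]]]]]

e ::= t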